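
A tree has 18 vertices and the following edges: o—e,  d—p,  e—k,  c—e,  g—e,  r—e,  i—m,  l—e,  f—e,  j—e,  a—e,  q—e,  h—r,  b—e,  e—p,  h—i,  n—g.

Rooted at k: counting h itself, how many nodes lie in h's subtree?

The subtree rooted at h contains: h, i, m — 3 nodes.

3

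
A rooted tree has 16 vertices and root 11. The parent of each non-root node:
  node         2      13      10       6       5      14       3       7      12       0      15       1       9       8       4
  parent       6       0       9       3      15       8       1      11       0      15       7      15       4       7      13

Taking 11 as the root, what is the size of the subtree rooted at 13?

Descendants of 13 (including itself): 13, 4, 9, 10. That's 4.

4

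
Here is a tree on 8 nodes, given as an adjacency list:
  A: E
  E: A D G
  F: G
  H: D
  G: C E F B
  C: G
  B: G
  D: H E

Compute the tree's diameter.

Starting from H, a farthest node is B at distance 4.
One longest path: H–D–E–G–B.
So the diameter is 4.

4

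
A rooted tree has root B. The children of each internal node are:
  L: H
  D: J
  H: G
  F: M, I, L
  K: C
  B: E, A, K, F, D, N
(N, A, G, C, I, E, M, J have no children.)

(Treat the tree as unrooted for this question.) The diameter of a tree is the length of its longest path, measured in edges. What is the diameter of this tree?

6

A longest path is C–K–B–F–L–H–G, with 6 edges.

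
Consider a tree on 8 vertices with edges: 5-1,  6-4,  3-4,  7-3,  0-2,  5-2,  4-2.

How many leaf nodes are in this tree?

4

The leaves are 0, 1, 6, 7.
That is 4 leaves.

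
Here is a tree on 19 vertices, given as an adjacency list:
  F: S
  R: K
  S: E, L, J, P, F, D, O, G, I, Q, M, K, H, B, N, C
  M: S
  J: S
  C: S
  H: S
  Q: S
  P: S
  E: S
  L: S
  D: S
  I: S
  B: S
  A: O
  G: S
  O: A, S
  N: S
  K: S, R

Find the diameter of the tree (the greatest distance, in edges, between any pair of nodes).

4

Starting from R, a farthest node is A at distance 4.
One longest path: R-K-S-O-A.
So the diameter is 4.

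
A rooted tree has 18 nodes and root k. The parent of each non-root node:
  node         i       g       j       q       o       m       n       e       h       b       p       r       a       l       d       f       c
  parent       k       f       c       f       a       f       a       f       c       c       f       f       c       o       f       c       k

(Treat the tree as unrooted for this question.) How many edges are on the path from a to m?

3

Walking from a: a - c - f - m. Length 3.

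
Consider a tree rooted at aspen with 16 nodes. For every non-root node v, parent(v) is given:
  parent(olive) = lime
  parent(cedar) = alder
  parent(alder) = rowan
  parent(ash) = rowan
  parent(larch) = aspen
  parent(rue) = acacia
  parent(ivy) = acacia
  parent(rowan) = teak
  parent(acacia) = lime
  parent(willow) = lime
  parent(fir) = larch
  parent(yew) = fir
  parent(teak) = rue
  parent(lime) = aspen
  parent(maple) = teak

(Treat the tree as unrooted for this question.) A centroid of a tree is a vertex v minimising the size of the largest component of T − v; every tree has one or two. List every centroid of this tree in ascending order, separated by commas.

acacia

If acacia is removed the pieces have sizes 7, 7, 1, all ≤ ⌊16/2⌋ = 8.
No neighbour of acacia does as well, so acacia is the unique centroid.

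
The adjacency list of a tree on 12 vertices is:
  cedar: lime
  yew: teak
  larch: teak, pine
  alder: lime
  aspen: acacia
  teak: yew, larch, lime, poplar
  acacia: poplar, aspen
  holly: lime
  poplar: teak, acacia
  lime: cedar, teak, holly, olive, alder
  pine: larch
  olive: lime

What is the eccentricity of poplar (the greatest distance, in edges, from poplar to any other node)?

A farthest node from poplar is cedar (holly, alder, olive, pine also at distance 3).
The path poplar-teak-lime-cedar has 3 edges.

3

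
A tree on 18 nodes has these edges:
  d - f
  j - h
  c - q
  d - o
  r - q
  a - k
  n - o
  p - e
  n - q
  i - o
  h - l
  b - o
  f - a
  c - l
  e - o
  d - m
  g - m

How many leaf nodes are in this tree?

7

Degree-1 nodes: b, g, i, j, k, p, r — 7 of them.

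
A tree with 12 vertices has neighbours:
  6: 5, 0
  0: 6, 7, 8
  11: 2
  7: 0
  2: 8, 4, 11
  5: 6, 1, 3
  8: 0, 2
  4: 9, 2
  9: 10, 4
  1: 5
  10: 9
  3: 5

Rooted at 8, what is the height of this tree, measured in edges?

4

A deepest node is 10, reached by 8 → 2 → 4 → 9 → 10.
That path has 4 edges, so the height is 4.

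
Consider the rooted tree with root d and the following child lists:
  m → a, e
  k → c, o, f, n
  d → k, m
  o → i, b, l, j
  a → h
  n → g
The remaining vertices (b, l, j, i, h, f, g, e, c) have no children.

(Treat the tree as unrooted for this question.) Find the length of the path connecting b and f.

3

Walking from b: b – o – k – f. Length 3.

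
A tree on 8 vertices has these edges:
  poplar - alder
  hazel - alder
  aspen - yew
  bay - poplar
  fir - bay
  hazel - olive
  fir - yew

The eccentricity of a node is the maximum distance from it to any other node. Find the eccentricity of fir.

5

Distances from fir peak at 5, attained at olive.
fir–bay–poplar–alder–hazel–olive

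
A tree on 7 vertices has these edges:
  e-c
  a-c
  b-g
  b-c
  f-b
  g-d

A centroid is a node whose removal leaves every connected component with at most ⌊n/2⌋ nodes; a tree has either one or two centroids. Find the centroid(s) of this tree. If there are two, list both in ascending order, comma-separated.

b

Delete b: the remaining components have sizes 3, 2, 1. Max 3 ≤ 3, so b is a centroid.
Every other node leaves some component of size > 3, so the centroid is unique.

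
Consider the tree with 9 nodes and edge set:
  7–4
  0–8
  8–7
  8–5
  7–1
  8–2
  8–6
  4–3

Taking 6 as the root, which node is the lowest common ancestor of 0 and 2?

0's ancestor chain is 0, 8, 6 and 2's is 2, 8, 6; they first meet at 8.

8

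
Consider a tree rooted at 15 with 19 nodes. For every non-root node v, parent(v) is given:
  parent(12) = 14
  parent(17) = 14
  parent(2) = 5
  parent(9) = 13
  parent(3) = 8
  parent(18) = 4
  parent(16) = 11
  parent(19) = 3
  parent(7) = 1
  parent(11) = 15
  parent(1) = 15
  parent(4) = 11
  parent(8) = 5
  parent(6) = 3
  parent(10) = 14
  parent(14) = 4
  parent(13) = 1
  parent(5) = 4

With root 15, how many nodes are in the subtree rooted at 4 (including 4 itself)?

12

The subtree rooted at 4 contains: 4, 5, 14, 18, 8, 2, 10, 12, 17, 3, 6, 19 — 12 nodes.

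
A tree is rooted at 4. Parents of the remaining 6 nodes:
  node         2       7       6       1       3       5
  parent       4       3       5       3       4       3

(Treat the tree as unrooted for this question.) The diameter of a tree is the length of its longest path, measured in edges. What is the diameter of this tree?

4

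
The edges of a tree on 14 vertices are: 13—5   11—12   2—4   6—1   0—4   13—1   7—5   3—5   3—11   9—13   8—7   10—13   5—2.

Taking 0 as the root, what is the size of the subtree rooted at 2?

12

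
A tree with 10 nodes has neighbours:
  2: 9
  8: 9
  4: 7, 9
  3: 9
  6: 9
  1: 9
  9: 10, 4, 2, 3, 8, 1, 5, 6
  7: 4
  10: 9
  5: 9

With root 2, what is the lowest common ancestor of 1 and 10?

1's ancestor chain is 1, 9, 2 and 10's is 10, 9, 2; they first meet at 9.

9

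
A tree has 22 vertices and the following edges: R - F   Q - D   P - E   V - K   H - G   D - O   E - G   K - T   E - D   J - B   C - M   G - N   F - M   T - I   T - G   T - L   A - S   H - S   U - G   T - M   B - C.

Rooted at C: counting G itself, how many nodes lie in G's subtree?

11

G's subtree: {G, E, H, U, N, P, D, S, O, Q, A}, size 11.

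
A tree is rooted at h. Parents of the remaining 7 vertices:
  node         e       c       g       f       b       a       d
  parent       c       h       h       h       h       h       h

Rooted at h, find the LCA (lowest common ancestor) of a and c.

h

a's ancestor chain is a, h and c's is c, h; they first meet at h.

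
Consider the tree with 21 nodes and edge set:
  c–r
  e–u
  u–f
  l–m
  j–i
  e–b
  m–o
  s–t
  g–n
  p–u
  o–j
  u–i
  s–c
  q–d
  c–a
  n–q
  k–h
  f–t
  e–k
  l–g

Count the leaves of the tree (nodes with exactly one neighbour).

Exactly 6 nodes have a single neighbour: a, b, d, h, p, r.

6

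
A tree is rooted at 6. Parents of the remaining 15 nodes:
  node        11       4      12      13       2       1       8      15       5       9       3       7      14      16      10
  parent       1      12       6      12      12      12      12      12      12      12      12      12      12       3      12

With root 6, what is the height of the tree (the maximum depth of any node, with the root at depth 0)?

3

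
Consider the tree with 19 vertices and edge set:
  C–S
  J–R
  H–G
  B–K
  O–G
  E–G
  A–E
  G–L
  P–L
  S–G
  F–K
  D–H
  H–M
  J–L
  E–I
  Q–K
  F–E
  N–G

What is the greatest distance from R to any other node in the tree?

A farthest node from R is Q (B also at distance 7).
The path R-J-L-G-E-F-K-Q has 7 edges.

7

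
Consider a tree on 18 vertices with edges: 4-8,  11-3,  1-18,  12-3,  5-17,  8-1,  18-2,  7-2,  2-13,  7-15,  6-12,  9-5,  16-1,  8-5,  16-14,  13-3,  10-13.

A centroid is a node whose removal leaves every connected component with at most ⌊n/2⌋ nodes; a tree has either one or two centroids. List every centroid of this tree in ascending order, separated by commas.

If 2 is removed the pieces have sizes 9, 6, 2, all ≤ ⌊18/2⌋ = 9.
18 is adjacent to 2 and is also a centroid (the largest component after removing it is likewise 9).

2, 18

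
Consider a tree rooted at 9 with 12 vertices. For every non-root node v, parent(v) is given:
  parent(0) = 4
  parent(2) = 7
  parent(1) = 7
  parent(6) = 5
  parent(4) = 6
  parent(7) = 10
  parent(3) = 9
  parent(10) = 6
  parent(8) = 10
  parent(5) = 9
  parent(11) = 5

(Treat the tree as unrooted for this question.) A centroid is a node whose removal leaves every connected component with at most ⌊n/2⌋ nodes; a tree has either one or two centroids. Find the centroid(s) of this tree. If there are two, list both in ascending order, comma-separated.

If 6 is removed the pieces have sizes 5, 4, 2, all ≤ ⌊12/2⌋ = 6.
Every other node leaves some component of size > 6, so the centroid is unique.

6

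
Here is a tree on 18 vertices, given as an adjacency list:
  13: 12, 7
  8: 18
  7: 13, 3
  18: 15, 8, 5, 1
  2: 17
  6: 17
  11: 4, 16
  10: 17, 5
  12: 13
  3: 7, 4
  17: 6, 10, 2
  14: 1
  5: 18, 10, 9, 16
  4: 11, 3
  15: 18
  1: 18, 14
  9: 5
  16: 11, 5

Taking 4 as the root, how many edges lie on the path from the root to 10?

4

4 → 11 → 16 → 5 → 10 — 4 edges.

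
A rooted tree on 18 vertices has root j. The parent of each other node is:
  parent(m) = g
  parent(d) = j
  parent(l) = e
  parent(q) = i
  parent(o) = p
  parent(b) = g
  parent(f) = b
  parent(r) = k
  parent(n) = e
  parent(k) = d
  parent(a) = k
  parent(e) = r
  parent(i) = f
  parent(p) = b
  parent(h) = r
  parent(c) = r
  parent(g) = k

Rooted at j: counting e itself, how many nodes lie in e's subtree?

3

The subtree rooted at e contains: e, l, n — 3 nodes.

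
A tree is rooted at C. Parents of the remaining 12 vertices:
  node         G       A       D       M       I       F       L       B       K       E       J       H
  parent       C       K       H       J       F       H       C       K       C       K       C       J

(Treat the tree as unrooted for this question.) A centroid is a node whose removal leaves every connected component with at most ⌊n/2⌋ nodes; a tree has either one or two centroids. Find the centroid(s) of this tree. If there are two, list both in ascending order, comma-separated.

Removing C splits the tree into components of sizes 6, 4, 1, 1; the largest is 6 ≤ ⌊13/2⌋ = 6.
Every other node leaves some component of size > 6, so the centroid is unique.

C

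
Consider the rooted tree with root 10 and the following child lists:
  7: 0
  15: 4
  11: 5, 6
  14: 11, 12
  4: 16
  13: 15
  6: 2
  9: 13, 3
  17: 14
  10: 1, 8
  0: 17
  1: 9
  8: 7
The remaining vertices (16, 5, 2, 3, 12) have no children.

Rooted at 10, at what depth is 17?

Climbing from 17 to the root: 17 – 0 – 7 – 8 – 10. That's 4 steps.

4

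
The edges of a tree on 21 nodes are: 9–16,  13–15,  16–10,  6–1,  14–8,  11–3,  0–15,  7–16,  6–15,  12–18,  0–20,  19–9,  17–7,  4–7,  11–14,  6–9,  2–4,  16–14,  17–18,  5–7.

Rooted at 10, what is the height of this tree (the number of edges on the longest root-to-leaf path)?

6

The longest root-to-leaf path is 10-16-9-6-15-0-20 (6 edges).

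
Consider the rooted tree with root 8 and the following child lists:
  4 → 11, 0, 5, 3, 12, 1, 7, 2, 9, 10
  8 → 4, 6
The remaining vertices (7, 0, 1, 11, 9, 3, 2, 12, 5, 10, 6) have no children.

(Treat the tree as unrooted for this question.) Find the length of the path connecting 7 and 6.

The path is 7–4–8–6, which has 3 edges.

3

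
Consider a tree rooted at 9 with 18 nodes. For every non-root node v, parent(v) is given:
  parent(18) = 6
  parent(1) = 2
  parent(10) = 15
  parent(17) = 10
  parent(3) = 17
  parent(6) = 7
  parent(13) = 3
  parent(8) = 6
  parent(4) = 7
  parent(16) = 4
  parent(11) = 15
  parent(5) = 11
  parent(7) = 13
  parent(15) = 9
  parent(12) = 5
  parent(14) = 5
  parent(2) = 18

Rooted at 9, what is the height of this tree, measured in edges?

10

1 sits deepest: 9-15-10-17-3-13-7-6-18-2-1 — 10 edges from the root.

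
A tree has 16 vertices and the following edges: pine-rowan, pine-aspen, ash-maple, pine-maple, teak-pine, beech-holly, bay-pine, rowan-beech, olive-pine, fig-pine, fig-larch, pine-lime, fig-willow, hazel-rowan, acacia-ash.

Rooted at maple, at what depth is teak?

Climbing from teak to the root: teak → pine → maple. That's 2 steps.

2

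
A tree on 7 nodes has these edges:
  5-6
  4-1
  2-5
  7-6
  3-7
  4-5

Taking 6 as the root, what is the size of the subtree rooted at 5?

4

The subtree rooted at 5 contains: 5, 4, 2, 1 — 4 nodes.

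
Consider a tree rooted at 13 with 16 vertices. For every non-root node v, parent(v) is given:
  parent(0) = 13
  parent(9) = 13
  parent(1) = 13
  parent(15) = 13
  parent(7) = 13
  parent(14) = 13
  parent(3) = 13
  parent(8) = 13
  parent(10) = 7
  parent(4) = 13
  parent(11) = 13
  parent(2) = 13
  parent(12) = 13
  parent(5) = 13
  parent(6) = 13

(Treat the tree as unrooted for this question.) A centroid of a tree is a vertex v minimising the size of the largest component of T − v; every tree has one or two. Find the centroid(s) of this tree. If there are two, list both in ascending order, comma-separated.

13

If 13 is removed the pieces have sizes 2, 1, 1, 1, 1, 1, 1, 1, 1, 1, 1, 1, 1, 1, all ≤ ⌊16/2⌋ = 8.
No neighbour of 13 does as well, so 13 is the unique centroid.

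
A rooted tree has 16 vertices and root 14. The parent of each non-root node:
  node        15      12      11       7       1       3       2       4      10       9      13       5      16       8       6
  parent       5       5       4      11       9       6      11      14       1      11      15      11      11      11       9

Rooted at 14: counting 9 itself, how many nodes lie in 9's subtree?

5

Descendants of 9 (including itself): 9, 6, 1, 3, 10. That's 5.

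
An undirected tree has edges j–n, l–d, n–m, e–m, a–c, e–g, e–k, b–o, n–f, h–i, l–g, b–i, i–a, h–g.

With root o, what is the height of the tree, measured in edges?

8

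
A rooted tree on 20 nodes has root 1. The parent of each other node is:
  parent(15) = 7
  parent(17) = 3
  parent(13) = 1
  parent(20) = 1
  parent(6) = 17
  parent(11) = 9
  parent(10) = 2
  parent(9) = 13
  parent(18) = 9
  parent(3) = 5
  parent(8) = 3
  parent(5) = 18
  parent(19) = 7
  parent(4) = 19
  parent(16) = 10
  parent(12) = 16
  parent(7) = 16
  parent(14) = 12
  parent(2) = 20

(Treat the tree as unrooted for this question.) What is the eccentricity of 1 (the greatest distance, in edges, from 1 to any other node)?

7

Distances from 1 peak at 7, attained at 4 (6 also at distance 7).
1–20–2–10–16–7–19–4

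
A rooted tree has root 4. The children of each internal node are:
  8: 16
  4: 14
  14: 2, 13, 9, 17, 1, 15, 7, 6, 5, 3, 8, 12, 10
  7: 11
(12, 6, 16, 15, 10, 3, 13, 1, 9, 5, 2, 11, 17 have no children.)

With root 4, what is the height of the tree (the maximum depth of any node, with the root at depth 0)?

3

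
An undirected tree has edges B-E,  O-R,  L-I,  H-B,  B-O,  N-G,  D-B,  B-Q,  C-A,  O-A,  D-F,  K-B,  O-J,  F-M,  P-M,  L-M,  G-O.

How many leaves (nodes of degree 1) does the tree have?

Degree-1 nodes: C, E, H, I, J, K, N, P, Q, R — 10 of them.

10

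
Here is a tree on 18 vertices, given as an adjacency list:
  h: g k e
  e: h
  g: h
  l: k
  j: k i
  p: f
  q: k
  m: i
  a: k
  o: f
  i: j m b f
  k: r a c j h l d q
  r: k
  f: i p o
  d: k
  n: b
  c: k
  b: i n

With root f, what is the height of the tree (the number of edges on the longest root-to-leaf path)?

5

g sits deepest: f – i – j – k – h – g — 5 edges from the root.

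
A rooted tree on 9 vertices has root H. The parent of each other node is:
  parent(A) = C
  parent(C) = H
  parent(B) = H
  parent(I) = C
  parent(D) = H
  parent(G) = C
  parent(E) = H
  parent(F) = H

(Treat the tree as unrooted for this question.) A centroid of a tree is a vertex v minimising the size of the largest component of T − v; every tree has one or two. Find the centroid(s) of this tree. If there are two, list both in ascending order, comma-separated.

H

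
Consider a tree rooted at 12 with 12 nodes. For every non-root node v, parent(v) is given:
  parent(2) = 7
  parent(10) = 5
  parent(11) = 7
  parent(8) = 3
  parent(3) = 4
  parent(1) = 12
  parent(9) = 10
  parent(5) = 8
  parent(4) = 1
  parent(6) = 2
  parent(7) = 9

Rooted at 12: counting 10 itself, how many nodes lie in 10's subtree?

Descendants of 10 (including itself): 10, 9, 7, 2, 11, 6. That's 6.

6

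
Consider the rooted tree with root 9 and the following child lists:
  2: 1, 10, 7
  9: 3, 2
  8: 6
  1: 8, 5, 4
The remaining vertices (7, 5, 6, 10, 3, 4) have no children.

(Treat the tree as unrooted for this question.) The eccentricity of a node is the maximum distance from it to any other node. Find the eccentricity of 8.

4

A farthest node from 8 is 3.
The path 8–1–2–9–3 has 4 edges.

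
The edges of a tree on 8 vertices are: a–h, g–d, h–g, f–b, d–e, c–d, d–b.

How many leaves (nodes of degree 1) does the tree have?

4

Exactly 4 nodes have a single neighbour: a, c, e, f.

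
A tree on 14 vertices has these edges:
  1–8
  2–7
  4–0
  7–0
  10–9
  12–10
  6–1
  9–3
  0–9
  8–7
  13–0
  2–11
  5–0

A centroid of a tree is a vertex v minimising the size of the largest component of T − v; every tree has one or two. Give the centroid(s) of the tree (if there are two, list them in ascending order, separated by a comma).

If 0 is removed the pieces have sizes 6, 4, 1, 1, 1, all ≤ ⌊14/2⌋ = 7.
No neighbour of 0 does as well, so 0 is the unique centroid.

0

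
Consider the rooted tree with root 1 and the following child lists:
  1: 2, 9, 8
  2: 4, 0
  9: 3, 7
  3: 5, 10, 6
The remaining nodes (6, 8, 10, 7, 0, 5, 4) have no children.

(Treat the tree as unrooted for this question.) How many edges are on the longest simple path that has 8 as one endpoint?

4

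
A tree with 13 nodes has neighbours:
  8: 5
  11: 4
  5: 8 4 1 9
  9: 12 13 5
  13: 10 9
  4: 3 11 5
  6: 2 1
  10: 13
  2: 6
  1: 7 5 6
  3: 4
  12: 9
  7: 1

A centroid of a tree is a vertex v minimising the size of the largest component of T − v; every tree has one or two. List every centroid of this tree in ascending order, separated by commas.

5

Delete 5: the remaining components have sizes 4, 4, 3, 1. Max 4 ≤ 6, so 5 is a centroid.
No neighbour of 5 does as well, so 5 is the unique centroid.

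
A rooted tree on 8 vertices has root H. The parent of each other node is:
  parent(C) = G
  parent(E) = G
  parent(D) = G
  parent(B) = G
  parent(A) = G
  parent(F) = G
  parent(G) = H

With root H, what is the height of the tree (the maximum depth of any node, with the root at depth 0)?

2

The longest root-to-leaf path is H–G–A (2 edges).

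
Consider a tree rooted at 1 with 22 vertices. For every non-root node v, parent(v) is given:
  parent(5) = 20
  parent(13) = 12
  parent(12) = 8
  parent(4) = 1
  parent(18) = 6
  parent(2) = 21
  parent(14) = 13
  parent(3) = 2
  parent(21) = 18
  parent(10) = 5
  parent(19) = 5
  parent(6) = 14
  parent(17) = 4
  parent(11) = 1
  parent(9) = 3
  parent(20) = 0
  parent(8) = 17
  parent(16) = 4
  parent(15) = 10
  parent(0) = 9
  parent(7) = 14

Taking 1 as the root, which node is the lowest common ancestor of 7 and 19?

7's ancestor chain is 7, 14, 13, 12, 8, 17, 4, 1 and 19's is 19, 5, 20, 0, 9, 3, 2, 21, 18, 6, 14, 13, 12, 8, 17, 4, 1; they first meet at 14.

14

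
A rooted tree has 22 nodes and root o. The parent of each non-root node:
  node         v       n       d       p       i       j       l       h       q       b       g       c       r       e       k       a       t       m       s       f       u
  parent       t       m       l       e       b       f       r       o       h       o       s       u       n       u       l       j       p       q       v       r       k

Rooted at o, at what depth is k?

7

o → h → q → m → n → r → l → k — 7 edges.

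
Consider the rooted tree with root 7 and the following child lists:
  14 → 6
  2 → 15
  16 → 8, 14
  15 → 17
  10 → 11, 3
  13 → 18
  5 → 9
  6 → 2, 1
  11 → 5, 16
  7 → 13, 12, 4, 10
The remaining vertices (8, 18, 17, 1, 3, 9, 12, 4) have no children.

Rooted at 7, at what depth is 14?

4

Path from 7 to 14: 7 – 10 – 11 – 16 – 14, which has 4 edges.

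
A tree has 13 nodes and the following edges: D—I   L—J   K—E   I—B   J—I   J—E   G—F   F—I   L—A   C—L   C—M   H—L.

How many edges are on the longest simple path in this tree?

6

A longest path is M – C – L – J – I – F – G, with 6 edges.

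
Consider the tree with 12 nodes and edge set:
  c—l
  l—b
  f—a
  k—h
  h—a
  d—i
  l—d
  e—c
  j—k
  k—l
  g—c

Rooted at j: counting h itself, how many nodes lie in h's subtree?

Descendants of h (including itself): h, a, f. That's 3.

3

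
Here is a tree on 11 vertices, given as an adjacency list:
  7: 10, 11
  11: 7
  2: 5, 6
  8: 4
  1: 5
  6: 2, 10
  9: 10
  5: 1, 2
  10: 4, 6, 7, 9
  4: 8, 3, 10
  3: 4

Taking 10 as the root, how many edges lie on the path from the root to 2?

2

10 → 6 → 2 — 2 edges.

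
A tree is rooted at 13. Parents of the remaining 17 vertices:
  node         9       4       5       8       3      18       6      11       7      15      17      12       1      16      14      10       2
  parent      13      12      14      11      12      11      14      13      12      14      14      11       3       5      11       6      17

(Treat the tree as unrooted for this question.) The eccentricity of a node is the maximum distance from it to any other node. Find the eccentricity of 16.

A farthest node from 16 is 1.
The path 16–5–14–11–12–3–1 has 6 edges.

6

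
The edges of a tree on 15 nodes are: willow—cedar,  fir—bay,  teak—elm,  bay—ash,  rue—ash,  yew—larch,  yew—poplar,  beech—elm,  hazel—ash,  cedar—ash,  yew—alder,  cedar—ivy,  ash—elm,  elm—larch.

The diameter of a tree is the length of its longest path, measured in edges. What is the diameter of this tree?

6

Starting from alder, a farthest node is willow at distance 6.
One longest path: alder–yew–larch–elm–ash–cedar–willow.
So the diameter is 6.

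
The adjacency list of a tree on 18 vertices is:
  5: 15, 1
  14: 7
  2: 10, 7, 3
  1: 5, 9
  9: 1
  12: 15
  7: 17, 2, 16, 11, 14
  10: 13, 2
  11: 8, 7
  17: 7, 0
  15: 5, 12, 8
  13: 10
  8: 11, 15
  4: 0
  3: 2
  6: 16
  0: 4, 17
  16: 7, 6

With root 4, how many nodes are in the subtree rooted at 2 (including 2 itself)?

The subtree rooted at 2 contains: 2, 10, 3, 13 — 4 nodes.

4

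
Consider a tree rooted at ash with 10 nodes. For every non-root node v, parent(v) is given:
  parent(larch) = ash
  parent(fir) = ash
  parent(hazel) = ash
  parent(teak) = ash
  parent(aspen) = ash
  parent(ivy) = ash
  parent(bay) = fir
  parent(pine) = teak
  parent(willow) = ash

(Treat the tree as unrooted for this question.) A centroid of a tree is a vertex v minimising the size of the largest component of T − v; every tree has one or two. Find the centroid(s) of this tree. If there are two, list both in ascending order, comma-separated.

Delete ash: the remaining components have sizes 2, 2, 1, 1, 1, 1, 1. Max 2 ≤ 5, so ash is a centroid.
No neighbour of ash does as well, so ash is the unique centroid.

ash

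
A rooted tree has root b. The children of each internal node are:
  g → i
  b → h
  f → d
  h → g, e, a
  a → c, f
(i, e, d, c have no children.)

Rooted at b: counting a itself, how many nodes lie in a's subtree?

The subtree rooted at a contains: a, f, c, d — 4 nodes.

4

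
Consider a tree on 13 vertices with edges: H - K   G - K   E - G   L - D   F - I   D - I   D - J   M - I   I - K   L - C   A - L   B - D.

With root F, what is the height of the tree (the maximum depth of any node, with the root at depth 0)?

4

A deepest node is C, reached by F-I-D-L-C.
That path has 4 edges, so the height is 4.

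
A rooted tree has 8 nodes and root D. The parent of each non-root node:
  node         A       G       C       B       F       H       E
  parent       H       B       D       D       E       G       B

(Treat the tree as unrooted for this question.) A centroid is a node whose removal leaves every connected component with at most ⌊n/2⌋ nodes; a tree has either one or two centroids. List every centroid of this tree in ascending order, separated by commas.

B

Removing B splits the tree into components of sizes 3, 2, 2; the largest is 3 ≤ ⌊8/2⌋ = 4.
Every other node leaves some component of size > 4, so the centroid is unique.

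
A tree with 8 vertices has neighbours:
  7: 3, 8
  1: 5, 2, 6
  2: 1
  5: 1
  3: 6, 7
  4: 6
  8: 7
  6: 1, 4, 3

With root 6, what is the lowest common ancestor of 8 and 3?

8's ancestor chain is 8, 7, 3, 6 and 3's is 3, 6; they first meet at 3.

3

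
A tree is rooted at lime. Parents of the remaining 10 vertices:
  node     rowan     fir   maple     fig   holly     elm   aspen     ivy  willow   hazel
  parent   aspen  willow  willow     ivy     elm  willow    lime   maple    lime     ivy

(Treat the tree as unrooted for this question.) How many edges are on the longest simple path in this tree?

6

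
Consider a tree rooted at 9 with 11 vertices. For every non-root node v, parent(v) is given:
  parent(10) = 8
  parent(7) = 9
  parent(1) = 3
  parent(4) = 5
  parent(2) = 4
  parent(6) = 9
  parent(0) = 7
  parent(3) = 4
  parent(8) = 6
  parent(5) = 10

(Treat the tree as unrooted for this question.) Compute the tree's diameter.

9

BFS from 0 reaches 1 last, at distance 9; BFS from 1 confirms no node is farther.
Path: 0–7–9–6–8–10–5–4–3–1.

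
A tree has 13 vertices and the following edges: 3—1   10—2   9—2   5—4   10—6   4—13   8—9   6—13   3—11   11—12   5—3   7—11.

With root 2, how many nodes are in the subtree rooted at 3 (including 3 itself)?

5

The subtree rooted at 3 contains: 3, 11, 1, 12, 7 — 5 nodes.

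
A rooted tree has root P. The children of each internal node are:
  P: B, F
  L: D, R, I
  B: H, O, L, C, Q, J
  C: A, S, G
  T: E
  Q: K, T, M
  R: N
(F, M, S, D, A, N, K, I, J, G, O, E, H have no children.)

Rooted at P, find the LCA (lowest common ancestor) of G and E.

B

Path G→root: G C B P; path E→root: E T Q B P.
First common node: B.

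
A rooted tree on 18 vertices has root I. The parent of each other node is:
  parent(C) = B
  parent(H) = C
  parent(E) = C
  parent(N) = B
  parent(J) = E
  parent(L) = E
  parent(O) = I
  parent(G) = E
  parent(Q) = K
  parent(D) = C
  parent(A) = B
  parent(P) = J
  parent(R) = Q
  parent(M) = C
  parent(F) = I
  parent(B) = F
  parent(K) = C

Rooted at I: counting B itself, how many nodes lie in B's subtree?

15

The subtree rooted at B contains: B, C, A, N, K, E, H, D, M, Q, J, L, G, R, P — 15 nodes.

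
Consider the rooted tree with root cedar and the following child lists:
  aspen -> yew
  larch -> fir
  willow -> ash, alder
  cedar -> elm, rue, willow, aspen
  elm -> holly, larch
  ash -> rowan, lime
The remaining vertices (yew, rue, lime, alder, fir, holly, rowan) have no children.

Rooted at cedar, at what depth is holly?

2

Climbing from holly to the root: holly → elm → cedar. That's 2 steps.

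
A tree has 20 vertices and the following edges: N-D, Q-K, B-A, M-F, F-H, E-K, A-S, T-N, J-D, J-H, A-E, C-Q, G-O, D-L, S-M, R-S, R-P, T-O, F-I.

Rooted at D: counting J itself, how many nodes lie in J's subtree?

Descendants of J (including itself): J, H, F, M, I, S, A, R, E, B, P, K, Q, C. That's 14.

14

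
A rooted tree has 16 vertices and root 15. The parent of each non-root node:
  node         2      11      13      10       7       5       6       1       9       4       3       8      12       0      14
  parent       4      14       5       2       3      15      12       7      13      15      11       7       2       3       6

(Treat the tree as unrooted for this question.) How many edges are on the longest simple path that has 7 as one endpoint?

11

The node farthest from 7 is 9, via 7–3–11–14–6–12–2–4–15–5–13–9 — 11 edges.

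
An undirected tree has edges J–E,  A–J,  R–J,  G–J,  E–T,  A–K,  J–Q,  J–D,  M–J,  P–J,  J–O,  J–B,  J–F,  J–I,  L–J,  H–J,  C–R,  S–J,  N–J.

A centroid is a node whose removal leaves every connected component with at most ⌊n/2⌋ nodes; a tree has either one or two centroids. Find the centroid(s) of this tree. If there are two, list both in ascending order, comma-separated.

J

Removing J splits the tree into components of sizes 2, 2, 2, 1, 1, 1, 1, 1, 1, 1, 1, 1, 1, 1, 1, 1; the largest is 2 ≤ ⌊20/2⌋ = 10.
No neighbour of J does as well, so J is the unique centroid.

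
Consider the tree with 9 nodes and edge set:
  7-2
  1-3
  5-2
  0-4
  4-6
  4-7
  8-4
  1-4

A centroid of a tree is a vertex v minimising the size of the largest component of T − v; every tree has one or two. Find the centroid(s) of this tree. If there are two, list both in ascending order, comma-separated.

4

Removing 4 splits the tree into components of sizes 3, 2, 1, 1, 1; the largest is 3 ≤ ⌊9/2⌋ = 4.
Every other node leaves some component of size > 4, so the centroid is unique.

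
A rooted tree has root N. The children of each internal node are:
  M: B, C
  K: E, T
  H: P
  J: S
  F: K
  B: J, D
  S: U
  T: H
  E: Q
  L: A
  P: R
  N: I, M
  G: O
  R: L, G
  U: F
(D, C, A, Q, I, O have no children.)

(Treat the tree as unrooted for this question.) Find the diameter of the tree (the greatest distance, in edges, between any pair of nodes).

BFS from I reaches A last, at distance 14; BFS from A confirms no node is farther.
Path: I-N-M-B-J-S-U-F-K-T-H-P-R-L-A.

14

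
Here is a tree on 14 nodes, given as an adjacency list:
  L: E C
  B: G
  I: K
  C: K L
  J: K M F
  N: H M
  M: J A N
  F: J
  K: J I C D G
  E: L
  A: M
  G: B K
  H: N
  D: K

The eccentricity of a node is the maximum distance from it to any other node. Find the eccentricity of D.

Distances from D peak at 5, attained at H.
D-K-J-M-N-H

5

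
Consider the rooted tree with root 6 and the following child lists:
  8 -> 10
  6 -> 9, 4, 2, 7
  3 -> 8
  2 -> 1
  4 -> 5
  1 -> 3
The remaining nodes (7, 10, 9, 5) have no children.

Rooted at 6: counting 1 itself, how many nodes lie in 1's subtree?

The subtree rooted at 1 contains: 1, 3, 8, 10 — 4 nodes.

4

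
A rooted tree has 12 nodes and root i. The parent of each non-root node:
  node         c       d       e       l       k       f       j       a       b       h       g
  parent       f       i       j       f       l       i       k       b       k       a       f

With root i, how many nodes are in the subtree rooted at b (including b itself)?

3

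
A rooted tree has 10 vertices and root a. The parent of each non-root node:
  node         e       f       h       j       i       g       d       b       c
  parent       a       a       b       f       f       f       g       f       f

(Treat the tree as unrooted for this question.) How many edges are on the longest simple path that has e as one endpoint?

The node farthest from e is d (h also at distance 4), via e–a–f–g–d — 4 edges.

4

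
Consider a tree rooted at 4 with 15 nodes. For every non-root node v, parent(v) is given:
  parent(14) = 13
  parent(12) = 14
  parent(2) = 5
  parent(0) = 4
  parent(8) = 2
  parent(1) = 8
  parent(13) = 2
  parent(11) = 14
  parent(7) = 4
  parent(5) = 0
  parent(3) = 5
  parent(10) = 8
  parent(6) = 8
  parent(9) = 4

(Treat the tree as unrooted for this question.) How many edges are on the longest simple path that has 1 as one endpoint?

6

A farthest node from 1 is 7 (9 also at distance 6).
The path 1 – 8 – 2 – 5 – 0 – 4 – 7 has 6 edges.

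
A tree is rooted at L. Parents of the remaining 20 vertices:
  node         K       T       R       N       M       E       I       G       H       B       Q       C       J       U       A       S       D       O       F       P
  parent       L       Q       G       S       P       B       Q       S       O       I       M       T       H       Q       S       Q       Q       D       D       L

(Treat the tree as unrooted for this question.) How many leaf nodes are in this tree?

The leaves are A, C, E, F, J, K, N, R, U.
That is 9 leaves.

9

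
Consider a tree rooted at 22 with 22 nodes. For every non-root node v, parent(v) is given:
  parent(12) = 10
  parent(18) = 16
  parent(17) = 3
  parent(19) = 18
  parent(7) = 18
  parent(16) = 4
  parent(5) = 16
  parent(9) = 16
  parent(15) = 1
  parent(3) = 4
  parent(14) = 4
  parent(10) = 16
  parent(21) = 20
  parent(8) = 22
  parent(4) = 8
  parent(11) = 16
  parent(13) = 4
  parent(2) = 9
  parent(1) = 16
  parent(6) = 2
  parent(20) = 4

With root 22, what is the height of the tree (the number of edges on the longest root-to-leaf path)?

A deepest node is 6, reached by 22 → 8 → 4 → 16 → 9 → 2 → 6.
That path has 6 edges, so the height is 6.

6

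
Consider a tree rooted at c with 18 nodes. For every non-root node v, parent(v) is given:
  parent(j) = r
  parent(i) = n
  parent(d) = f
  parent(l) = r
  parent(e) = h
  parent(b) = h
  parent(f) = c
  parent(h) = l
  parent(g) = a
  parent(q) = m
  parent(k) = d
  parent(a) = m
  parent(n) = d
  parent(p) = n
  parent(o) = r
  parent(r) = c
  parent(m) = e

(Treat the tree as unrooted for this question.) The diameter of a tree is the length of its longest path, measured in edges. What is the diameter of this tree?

BFS from g reaches p last, at distance 11; BFS from p confirms no node is farther.
Path: g-a-m-e-h-l-r-c-f-d-n-p.

11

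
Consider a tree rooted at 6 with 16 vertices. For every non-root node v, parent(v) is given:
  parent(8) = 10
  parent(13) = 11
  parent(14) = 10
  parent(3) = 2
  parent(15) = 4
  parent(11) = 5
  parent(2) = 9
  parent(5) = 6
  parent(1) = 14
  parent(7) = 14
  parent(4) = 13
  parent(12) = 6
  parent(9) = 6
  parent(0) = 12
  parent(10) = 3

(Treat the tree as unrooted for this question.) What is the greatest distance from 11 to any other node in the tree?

8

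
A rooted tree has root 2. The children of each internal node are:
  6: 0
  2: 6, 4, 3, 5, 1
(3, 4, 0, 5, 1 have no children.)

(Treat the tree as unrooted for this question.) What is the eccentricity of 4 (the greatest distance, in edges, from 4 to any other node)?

A farthest node from 4 is 0.
The path 4–2–6–0 has 3 edges.

3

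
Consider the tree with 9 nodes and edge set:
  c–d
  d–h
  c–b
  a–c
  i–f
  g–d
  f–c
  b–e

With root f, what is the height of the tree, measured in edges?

3

A deepest node is h, reached by f–c–d–h.
That path has 3 edges, so the height is 3.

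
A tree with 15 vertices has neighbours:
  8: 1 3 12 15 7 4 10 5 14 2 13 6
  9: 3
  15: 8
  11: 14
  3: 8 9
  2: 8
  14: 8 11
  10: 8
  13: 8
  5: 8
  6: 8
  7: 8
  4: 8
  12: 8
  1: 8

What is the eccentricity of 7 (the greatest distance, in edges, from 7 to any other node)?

3

The node farthest from 7 is 9 (11 also at distance 3), via 7-8-3-9 — 3 edges.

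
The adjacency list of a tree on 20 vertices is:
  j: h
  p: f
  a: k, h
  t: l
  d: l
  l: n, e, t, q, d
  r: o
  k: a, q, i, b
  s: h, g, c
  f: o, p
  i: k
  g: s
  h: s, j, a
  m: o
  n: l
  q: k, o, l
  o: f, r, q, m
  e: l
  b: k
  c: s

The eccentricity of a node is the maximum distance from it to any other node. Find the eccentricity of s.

The node farthest from s is p, via s–h–a–k–q–o–f–p — 7 edges.

7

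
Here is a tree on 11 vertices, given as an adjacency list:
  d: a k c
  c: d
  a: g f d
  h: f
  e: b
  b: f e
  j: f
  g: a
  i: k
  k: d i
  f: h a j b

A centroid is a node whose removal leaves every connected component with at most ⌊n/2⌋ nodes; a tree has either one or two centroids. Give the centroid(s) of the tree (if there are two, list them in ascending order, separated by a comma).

a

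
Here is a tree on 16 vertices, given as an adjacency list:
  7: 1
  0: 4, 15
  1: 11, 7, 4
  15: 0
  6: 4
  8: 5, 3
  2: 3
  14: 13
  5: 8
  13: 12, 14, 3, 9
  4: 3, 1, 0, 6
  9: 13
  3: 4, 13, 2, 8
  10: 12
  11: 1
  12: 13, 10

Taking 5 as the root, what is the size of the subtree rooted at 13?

13's subtree: {13, 14, 12, 9, 10}, size 5.

5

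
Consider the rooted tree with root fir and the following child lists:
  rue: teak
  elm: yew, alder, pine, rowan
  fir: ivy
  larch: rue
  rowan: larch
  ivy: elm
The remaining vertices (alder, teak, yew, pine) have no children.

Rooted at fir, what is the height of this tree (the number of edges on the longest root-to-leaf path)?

6

The longest root-to-leaf path is fir → ivy → elm → rowan → larch → rue → teak (6 edges).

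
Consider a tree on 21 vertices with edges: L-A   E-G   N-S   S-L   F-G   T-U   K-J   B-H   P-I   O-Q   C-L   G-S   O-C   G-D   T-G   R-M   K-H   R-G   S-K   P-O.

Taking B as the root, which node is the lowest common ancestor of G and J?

K

Ancestors of G (toward the root): G, S, K, H, B.
Ancestors of J: J, K, H, B.
The deepest node appearing in both lists is K.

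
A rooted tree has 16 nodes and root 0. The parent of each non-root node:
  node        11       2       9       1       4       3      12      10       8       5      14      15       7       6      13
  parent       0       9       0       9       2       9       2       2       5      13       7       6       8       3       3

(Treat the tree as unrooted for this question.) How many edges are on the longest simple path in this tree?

BFS from 14 reaches 11 last, at distance 8; BFS from 11 confirms no node is farther.
Path: 14 – 7 – 8 – 5 – 13 – 3 – 9 – 0 – 11.

8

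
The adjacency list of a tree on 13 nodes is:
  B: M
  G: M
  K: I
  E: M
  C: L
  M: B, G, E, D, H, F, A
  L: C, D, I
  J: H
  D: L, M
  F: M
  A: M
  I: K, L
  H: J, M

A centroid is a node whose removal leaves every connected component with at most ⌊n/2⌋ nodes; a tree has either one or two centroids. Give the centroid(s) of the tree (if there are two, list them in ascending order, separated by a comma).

Removing M splits the tree into components of sizes 5, 2, 1, 1, 1, 1, 1; the largest is 5 ≤ ⌊13/2⌋ = 6.
No neighbour of M does as well, so M is the unique centroid.

M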